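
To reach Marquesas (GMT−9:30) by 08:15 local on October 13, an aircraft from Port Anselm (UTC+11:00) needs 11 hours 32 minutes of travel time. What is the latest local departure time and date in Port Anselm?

17:13 on Oct 13

Target arrival in UTC: 08:15 + 9:30 = 17:45 on Oct 13.
Subtract 11 hours 32 minutes → departure 06:13 UTC on Oct 13.
Port Anselm is UTC+11:00: 06:13 + 11:00 = 17:13 on Oct 13.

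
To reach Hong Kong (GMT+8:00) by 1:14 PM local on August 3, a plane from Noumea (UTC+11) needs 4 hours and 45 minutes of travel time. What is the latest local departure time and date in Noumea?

11:29 AM on Aug 3

Target arrival in UTC: 1:14 PM − 8:00 = 5:14 AM on Aug 3.
Subtract 4 hours 45 minutes → departure 12:29 AM UTC on Aug 3.
Noumea is UTC+11:00: 12:29 AM + 11:00 = 11:29 AM on Aug 3.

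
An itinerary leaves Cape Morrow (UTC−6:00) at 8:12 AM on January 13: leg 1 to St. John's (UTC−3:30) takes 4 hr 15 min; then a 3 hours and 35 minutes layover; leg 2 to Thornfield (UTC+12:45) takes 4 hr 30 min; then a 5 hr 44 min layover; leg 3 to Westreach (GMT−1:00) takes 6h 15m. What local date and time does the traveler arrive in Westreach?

1:31 PM on Jan 14

Convert departure to UTC: 8:12 AM + 6:00 = 2:12 PM UTC on Jan 13.
Add 4 hours 15 minutes leg 1 → 6:27 PM UTC.
Add 3 hours 35 minutes layover in St. John's → 10:02 PM UTC.
Add 4 hours and 30 minutes leg 2 → 2:32 AM UTC (Jan 14).
Add 5 hours 44 minutes layover in Thornfield → 8:16 AM UTC.
Add 6 hours and 15 minutes leg 3 → 2:31 PM UTC.
Westreach is UTC−1:00, so local arrival = 2:31 PM − 1:00 = 1:31 PM on Jan 14.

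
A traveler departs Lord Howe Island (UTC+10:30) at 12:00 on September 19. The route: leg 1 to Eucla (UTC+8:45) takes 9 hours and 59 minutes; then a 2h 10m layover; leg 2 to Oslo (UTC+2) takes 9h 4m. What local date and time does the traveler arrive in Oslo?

00:43 on September 20

Convert departure to UTC: 12:00 − 10:30 = 01:30 UTC on Sep 19.
Add 9 hours and 59 minutes leg 1 → 11:29 UTC.
Add 2 hours and 10 minutes layover in Eucla → 13:39 UTC.
Add 9 hours and 4 minutes leg 2 → 22:43 UTC.
Oslo is UTC+2:00, so local arrival = 22:43 + 2:00 = 00:43 on Sep 20.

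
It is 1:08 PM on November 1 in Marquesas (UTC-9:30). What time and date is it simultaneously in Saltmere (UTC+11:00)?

In UTC: 1:08 PM + 9:30 = 10:38 PM on Nov 1.
Saltmere is UTC+11:00: 10:38 PM + 11:00 = 9:38 AM on Nov 2.

9:38 AM on Nov 2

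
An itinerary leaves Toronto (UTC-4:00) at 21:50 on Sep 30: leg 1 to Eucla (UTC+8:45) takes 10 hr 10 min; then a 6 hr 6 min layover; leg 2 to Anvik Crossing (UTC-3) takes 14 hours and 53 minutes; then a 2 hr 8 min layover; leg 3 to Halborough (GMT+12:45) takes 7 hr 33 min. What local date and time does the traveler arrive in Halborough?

07:25 on October 3

Convert departure to UTC: 21:50 + 4:00 = 01:50 UTC on Oct 1.
Add 10 hours and 10 minutes leg 1 → 12:00 UTC.
Add 6 hours 6 minutes layover in Eucla → 18:06 UTC.
Add 14 hours and 53 minutes leg 2 → 08:59 UTC (Oct 2).
Add 2 hours 8 minutes layover in Anvik Crossing → 11:07 UTC.
Add 7 hours 33 minutes leg 3 → 18:40 UTC.
Halborough is UTC+12:45, so local arrival = 18:40 + 12:45 = 07:25 on Oct 3.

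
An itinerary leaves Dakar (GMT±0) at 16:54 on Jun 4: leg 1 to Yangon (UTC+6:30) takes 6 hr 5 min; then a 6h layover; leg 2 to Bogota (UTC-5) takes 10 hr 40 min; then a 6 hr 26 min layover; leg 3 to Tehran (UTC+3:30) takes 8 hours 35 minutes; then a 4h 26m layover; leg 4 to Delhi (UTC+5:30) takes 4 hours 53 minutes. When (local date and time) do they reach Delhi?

Dakar is at UTC+0, so departure is already 16:54 UTC on Jun 4.
Add 6 hours and 5 minutes leg 1 → 22:59 UTC.
Add 6 hours layover in Yangon → 04:59 UTC (Jun 5).
Add 10 hours 40 minutes leg 2 → 15:39 UTC.
Add 6 hours 26 minutes layover in Bogota → 22:05 UTC.
Add 8 hours and 35 minutes leg 3 → 06:40 UTC (Jun 6).
Add 4 hours and 26 minutes layover in Tehran → 11:06 UTC.
Add 4 hours 53 minutes leg 4 → 15:59 UTC.
Delhi is UTC+5:30, so local arrival = 15:59 + 5:30 = 21:29 on Jun 6.

21:29 on Jun 6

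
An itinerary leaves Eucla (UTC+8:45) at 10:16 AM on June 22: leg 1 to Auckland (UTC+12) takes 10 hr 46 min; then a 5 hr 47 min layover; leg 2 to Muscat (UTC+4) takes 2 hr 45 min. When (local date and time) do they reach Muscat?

12:49 AM on June 23

Convert departure to UTC: 10:16 AM − 8:45 = 1:31 AM UTC on Jun 22.
Add 10 hours and 46 minutes leg 1 → 12:17 PM UTC.
Add 5 hours 47 minutes layover in Auckland → 6:04 PM UTC.
Add 2 hours and 45 minutes leg 2 → 8:49 PM UTC.
Muscat is UTC+4:00, so local arrival = 8:49 PM + 4:00 = 12:49 AM on Jun 23.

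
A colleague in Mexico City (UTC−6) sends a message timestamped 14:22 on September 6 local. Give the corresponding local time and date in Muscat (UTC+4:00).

In UTC: 14:22 + 6:00 = 20:22 on Sep 6.
Muscat is UTC+4:00: 20:22 + 4:00 = 00:22 on Sep 7.

00:22 on September 7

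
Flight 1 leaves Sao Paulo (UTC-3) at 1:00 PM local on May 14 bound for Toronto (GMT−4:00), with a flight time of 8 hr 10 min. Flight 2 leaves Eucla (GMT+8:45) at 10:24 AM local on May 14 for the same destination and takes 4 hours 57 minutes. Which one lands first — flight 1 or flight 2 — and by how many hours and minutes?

Flight 1 in UTC: 1:00 PM + 3:00 = 4:00 PM on May 14.
+8 hours 10 minutes → arrive 12:10 AM UTC on May 15.
Flight 2 in UTC: 10:24 AM − 8:45 = 1:39 AM on May 14.
+4 hours and 57 minutes → arrive 6:36 AM UTC on May 14.
Flight 2 lands earlier by 17 hours 34 minutes.

the second, by 17 hours 34 minutes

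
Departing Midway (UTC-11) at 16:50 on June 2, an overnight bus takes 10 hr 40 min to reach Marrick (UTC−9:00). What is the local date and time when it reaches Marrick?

05:30 on June 3

Convert departure to UTC: 16:50 + 11:00 = 03:50 UTC on Jun 3.
Add 10 hours 40 minutes travel time → 14:30 UTC.
Marrick is UTC−9:00, so local arrival = 14:30 − 9:00 = 05:30 on Jun 3.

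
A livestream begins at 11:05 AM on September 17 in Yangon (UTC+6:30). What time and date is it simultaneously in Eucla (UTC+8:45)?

In UTC: 11:05 AM − 6:30 = 4:35 AM on Sep 17.
Eucla is UTC+8:45: 4:35 AM + 8:45 = 1:20 PM on Sep 17.

1:20 PM on September 17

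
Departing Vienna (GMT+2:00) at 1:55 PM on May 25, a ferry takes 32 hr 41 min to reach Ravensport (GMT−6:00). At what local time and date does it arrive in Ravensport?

2:36 PM on May 26

Convert departure to UTC: 1:55 PM − 2:00 = 11:55 AM UTC on May 25.
Add 32 hours and 41 minutes travel time → 8:36 PM UTC (May 26).
Ravensport is UTC−6:00, so local arrival = 8:36 PM − 6:00 = 2:36 PM on May 26.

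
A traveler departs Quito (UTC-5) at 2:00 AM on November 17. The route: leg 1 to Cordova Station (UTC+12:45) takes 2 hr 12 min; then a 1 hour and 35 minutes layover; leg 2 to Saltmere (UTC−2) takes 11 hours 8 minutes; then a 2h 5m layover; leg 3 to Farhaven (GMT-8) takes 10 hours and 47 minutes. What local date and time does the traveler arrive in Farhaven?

2:47 AM on November 18

Convert departure to UTC: 2:00 AM + 5:00 = 7:00 AM UTC on Nov 17.
Add 2 hours 12 minutes leg 1 → 9:12 AM UTC.
Add 1 hour 35 minutes layover in Cordova Station → 10:47 AM UTC.
Add 11 hours 8 minutes leg 2 → 9:55 PM UTC.
Add 2 hours and 5 minutes layover in Saltmere → 12:00 AM UTC (Nov 18).
Add 10 hours and 47 minutes leg 3 → 10:47 AM UTC.
Farhaven is UTC−8:00, so local arrival = 10:47 AM − 8:00 = 2:47 AM on Nov 18.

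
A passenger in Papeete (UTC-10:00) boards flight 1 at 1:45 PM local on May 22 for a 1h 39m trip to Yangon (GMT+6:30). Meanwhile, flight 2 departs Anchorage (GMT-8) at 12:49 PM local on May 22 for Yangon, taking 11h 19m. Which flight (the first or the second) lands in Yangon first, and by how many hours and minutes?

the first, by 6 hours 44 minutes

Flight 1 in UTC: 1:45 PM + 10:00 = 11:45 PM on May 22.
+1 hour 39 minutes → arrive 1:24 AM UTC on May 23.
Flight 2 in UTC: 12:49 PM + 8:00 = 8:49 PM on May 22.
+11 hours 19 minutes → arrive 8:08 AM UTC on May 23.
Flight 1 lands earlier by 6 hours 44 minutes.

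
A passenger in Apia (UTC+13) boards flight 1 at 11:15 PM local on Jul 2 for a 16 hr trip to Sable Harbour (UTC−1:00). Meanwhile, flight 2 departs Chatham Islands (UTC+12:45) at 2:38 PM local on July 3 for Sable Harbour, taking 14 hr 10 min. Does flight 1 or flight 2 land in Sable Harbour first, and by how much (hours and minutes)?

the first, by 13 hours 48 minutes

Flight 1 in UTC: 11:15 PM − 13:00 = 10:15 AM on Jul 2.
+16 hours → arrive 2:15 AM UTC on Jul 3.
Flight 2 in UTC: 2:38 PM − 12:45 = 1:53 AM on Jul 3.
+14 hours and 10 minutes → arrive 4:03 PM UTC on Jul 3.
Flight 1 lands earlier by 13 hours 48 minutes.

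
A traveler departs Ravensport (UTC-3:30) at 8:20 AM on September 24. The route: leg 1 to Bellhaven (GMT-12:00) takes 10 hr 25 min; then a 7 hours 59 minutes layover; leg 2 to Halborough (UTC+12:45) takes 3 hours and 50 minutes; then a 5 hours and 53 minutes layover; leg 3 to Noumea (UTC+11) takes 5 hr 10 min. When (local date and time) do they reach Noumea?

8:07 AM on September 26

Convert departure to UTC: 8:20 AM + 3:30 = 11:50 AM UTC on Sep 24.
Add 10 hours and 25 minutes leg 1 → 10:15 PM UTC.
Add 7 hours 59 minutes layover in Bellhaven → 6:14 AM UTC (Sep 25).
Add 3 hours 50 minutes leg 2 → 10:04 AM UTC.
Add 5 hours and 53 minutes layover in Halborough → 3:57 PM UTC.
Add 5 hours and 10 minutes leg 3 → 9:07 PM UTC.
Noumea is UTC+11:00, so local arrival = 9:07 PM + 11:00 = 8:07 AM on Sep 26.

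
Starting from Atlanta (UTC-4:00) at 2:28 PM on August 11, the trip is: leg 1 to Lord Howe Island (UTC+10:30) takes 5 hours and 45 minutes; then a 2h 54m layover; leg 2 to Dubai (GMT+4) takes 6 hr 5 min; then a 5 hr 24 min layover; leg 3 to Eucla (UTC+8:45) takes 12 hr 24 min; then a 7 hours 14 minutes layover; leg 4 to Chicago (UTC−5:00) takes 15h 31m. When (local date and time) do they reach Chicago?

Convert departure to UTC: 2:28 PM + 4:00 = 6:28 PM UTC on Aug 11.
Add 5 hours and 45 minutes leg 1 → 12:13 AM UTC (Aug 12).
Add 2 hours and 54 minutes layover in Lord Howe Island → 3:07 AM UTC.
Add 6 hours and 5 minutes leg 2 → 9:12 AM UTC.
Add 5 hours and 24 minutes layover in Dubai → 2:36 PM UTC.
Add 12 hours and 24 minutes leg 3 → 3:00 AM UTC (Aug 13).
Add 7 hours and 14 minutes layover in Eucla → 10:14 AM UTC.
Add 15 hours and 31 minutes leg 4 → 1:45 AM UTC (Aug 14).
Chicago is UTC−5:00, so local arrival = 1:45 AM − 5:00 = 8:45 PM on Aug 13.

8:45 PM on Aug 13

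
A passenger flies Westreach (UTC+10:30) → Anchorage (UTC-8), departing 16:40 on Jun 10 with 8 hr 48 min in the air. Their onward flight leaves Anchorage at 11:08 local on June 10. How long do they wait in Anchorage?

4 hours 10 minutes

Convert departure to UTC: 16:40 − 10:30 = 06:10 UTC on Jun 10.
Add 8 hours and 48 minutes flight time → 14:58 UTC.
Anchorage is UTC−8:00, so local arrival = 14:58 − 8:00 = 06:58 on Jun 10.
Layover = 11:08 − 06:58 = 4 hours 10 minutes.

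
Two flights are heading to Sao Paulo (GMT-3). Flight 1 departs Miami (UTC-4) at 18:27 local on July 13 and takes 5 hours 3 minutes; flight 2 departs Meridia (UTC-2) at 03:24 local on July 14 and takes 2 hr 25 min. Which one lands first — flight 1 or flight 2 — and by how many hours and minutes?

the first, by 4 hours 19 minutes

Flight 1 in UTC: 18:27 + 4:00 = 22:27 on Jul 13.
+5 hours 3 minutes → arrive 03:30 UTC on Jul 14.
Flight 2 in UTC: 03:24 + 2:00 = 05:24 on Jul 14.
+2 hours and 25 minutes → arrive 07:49 UTC on Jul 14.
Flight 1 lands earlier by 4 hours 19 minutes.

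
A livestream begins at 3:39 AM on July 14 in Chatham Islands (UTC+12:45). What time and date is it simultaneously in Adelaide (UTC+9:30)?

In UTC: 3:39 AM − 12:45 = 2:54 PM on Jul 13.
Adelaide is UTC+9:30: 2:54 PM + 9:30 = 12:24 AM on Jul 14.

12:24 AM on Jul 14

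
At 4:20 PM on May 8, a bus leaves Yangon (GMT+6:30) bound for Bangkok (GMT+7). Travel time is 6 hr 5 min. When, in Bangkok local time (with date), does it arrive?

10:55 PM on May 8

Convert departure to UTC: 4:20 PM − 6:30 = 9:50 AM UTC on May 8.
Add 6 hours 5 minutes travel time → 3:55 PM UTC.
Bangkok is UTC+7:00, so local arrival = 3:55 PM + 7:00 = 10:55 PM on May 8.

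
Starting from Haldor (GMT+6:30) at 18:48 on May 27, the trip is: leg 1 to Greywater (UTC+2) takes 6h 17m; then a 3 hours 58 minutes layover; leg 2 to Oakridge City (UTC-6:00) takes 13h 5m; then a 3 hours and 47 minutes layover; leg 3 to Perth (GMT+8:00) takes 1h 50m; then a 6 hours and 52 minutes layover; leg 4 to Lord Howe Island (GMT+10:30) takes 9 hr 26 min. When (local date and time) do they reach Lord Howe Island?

Convert departure to UTC: 18:48 − 6:30 = 12:18 UTC on May 27.
Add 6 hours 17 minutes leg 1 → 18:35 UTC.
Add 3 hours and 58 minutes layover in Greywater → 22:33 UTC.
Add 13 hours and 5 minutes leg 2 → 11:38 UTC (May 28).
Add 3 hours 47 minutes layover in Oakridge City → 15:25 UTC.
Add 1 hour 50 minutes leg 3 → 17:15 UTC.
Add 6 hours and 52 minutes layover in Perth → 00:07 UTC (May 29).
Add 9 hours 26 minutes leg 4 → 09:33 UTC.
Lord Howe Island is UTC+10:30, so local arrival = 09:33 + 10:30 = 20:03 on May 29.

20:03 on May 29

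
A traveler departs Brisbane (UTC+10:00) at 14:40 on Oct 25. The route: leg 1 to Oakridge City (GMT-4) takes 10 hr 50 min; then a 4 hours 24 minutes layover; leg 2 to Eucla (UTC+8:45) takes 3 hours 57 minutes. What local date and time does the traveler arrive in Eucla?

Convert departure to UTC: 14:40 − 10:00 = 04:40 UTC on Oct 25.
Add 10 hours 50 minutes leg 1 → 15:30 UTC.
Add 4 hours and 24 minutes layover in Oakridge City → 19:54 UTC.
Add 3 hours 57 minutes leg 2 → 23:51 UTC.
Eucla is UTC+8:45, so local arrival = 23:51 + 8:45 = 08:36 on Oct 26.

08:36 on October 26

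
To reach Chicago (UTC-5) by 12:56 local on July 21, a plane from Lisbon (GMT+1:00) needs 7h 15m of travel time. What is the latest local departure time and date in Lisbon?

Target arrival in UTC: 12:56 + 5:00 = 17:56 on Jul 21.
Subtract 7 hours 15 minutes → departure 10:41 UTC on Jul 21.
Lisbon is UTC+1:00: 10:41 + 1:00 = 11:41 on Jul 21.

11:41 on July 21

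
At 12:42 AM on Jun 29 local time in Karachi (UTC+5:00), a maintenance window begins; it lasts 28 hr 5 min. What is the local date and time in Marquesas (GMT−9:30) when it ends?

Convert start to UTC: 12:42 AM − 5:00 = 7:42 PM UTC on Jun 28.
Add 28 hours 5 minutes duration → 11:47 PM UTC (Jun 29).
Marquesas is UTC−9:30, so local end time = 11:47 PM − 9:30 = 2:17 PM on Jun 29.

2:17 PM on June 29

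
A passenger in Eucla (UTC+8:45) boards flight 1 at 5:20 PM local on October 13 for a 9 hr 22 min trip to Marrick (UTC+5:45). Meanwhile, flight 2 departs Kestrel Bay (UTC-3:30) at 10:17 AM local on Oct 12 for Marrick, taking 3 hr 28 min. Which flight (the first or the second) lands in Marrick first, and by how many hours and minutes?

Flight 1 in UTC: 5:20 PM − 8:45 = 8:35 AM on Oct 13.
+9 hours 22 minutes → arrive 5:57 PM UTC on Oct 13.
Flight 2 in UTC: 10:17 AM + 3:30 = 1:47 PM on Oct 12.
+3 hours 28 minutes → arrive 5:15 PM UTC on Oct 12.
Flight 2 lands earlier by 24 hours 42 minutes.

the second, by 24 hours 42 minutes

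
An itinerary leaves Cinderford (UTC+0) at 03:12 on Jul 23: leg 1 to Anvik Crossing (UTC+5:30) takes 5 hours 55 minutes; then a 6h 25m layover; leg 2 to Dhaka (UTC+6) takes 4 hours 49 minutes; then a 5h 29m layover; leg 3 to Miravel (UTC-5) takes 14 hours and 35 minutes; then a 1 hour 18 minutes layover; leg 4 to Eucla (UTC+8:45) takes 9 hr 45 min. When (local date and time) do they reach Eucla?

12:13 on July 25

Cinderford is at UTC+0, so departure is already 03:12 UTC on Jul 23.
Add 5 hours and 55 minutes leg 1 → 09:07 UTC.
Add 6 hours 25 minutes layover in Anvik Crossing → 15:32 UTC.
Add 4 hours and 49 minutes leg 2 → 20:21 UTC.
Add 5 hours 29 minutes layover in Dhaka → 01:50 UTC (Jul 24).
Add 14 hours and 35 minutes leg 3 → 16:25 UTC.
Add 1 hour 18 minutes layover in Miravel → 17:43 UTC.
Add 9 hours and 45 minutes leg 4 → 03:28 UTC (Jul 25).
Eucla is UTC+8:45, so local arrival = 03:28 + 8:45 = 12:13 on Jul 25.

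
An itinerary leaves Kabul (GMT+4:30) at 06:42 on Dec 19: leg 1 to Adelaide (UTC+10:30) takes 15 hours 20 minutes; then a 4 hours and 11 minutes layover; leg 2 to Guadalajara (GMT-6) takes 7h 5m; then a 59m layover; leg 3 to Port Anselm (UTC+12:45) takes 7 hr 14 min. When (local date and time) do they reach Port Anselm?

Convert departure to UTC: 06:42 − 4:30 = 02:12 UTC on Dec 19.
Add 15 hours 20 minutes leg 1 → 17:32 UTC.
Add 4 hours 11 minutes layover in Adelaide → 21:43 UTC.
Add 7 hours and 5 minutes leg 2 → 04:48 UTC (Dec 20).
Add 59 minutes layover in Guadalajara → 05:47 UTC.
Add 7 hours and 14 minutes leg 3 → 13:01 UTC.
Port Anselm is UTC+12:45, so local arrival = 13:01 + 12:45 = 01:46 on Dec 21.

01:46 on December 21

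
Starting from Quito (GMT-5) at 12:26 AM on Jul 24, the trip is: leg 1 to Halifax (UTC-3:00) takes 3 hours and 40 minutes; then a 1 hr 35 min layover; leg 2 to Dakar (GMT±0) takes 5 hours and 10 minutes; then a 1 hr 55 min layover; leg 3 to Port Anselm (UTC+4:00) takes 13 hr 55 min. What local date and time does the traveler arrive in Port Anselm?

11:41 AM on Jul 25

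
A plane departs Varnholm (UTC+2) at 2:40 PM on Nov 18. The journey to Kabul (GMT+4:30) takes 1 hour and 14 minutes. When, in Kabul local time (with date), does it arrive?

Convert departure to UTC: 2:40 PM − 2:00 = 12:40 PM UTC on Nov 18.
Add 1 hour 14 minutes travel time → 1:54 PM UTC.
Kabul is UTC+4:30, so local arrival = 1:54 PM + 4:30 = 6:24 PM on Nov 18.

6:24 PM on November 18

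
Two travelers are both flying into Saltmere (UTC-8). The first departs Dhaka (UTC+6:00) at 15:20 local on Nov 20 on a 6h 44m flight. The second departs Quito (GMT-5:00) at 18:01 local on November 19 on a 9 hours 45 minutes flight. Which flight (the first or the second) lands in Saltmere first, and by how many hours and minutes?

Flight 1 in UTC: 15:20 − 6:00 = 09:20 on Nov 20.
+6 hours 44 minutes → arrive 16:04 UTC on Nov 20.
Flight 2 in UTC: 18:01 + 5:00 = 23:01 on Nov 19.
+9 hours 45 minutes → arrive 08:46 UTC on Nov 20.
Flight 2 lands earlier by 7 hours 18 minutes.

the second, by 7 hours 18 minutes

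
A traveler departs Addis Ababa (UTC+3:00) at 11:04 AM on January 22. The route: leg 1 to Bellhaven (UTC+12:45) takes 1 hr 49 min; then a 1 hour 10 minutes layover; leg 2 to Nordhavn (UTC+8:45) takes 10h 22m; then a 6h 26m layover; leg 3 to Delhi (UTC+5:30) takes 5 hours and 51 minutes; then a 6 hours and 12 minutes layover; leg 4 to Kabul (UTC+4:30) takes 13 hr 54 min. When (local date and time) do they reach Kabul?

Convert departure to UTC: 11:04 AM − 3:00 = 8:04 AM UTC on Jan 22.
Add 1 hour 49 minutes leg 1 → 9:53 AM UTC.
Add 1 hour and 10 minutes layover in Bellhaven → 11:03 AM UTC.
Add 10 hours 22 minutes leg 2 → 9:25 PM UTC.
Add 6 hours and 26 minutes layover in Nordhavn → 3:51 AM UTC (Jan 23).
Add 5 hours 51 minutes leg 3 → 9:42 AM UTC.
Add 6 hours 12 minutes layover in Delhi → 3:54 PM UTC.
Add 13 hours and 54 minutes leg 4 → 5:48 AM UTC (Jan 24).
Kabul is UTC+4:30, so local arrival = 5:48 AM + 4:30 = 10:18 AM on Jan 24.

10:18 AM on January 24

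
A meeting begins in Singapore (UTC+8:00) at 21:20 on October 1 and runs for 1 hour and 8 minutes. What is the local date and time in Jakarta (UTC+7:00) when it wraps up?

21:28 on Oct 1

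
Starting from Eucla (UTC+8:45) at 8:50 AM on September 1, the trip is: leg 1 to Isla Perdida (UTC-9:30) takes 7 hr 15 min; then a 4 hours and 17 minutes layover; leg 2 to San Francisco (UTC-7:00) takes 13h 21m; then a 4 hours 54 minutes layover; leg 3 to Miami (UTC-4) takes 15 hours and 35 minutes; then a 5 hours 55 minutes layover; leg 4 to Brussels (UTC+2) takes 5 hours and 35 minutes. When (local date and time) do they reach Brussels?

Convert departure to UTC: 8:50 AM − 8:45 = 12:05 AM UTC on Sep 1.
Add 7 hours and 15 minutes leg 1 → 7:20 AM UTC.
Add 4 hours and 17 minutes layover in Isla Perdida → 11:37 AM UTC.
Add 13 hours and 21 minutes leg 2 → 12:58 AM UTC (Sep 2).
Add 4 hours and 54 minutes layover in San Francisco → 5:52 AM UTC.
Add 15 hours 35 minutes leg 3 → 9:27 PM UTC.
Add 5 hours and 55 minutes layover in Miami → 3:22 AM UTC (Sep 3).
Add 5 hours and 35 minutes leg 4 → 8:57 AM UTC.
Brussels is UTC+2:00, so local arrival = 8:57 AM + 2:00 = 10:57 AM on Sep 3.

10:57 AM on September 3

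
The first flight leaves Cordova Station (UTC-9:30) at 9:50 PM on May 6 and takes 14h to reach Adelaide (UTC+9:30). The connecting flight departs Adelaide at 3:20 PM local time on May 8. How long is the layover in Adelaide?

8 hours 30 minutes

Convert departure to UTC: 9:50 PM + 9:30 = 7:20 AM UTC on May 7.
Add 14 hours flight time → 9:20 PM UTC.
Adelaide is UTC+9:30, so local arrival = 9:20 PM + 9:30 = 6:50 AM on May 8.
Layover = 3:20 PM − 6:50 AM = 8 hours 30 minutes.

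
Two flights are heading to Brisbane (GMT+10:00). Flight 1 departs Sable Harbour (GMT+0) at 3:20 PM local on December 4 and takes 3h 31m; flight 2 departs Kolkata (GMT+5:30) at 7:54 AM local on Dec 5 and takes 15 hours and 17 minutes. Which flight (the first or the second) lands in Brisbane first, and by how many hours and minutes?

the first, by 22 hours 50 minutes

Flight 1 departs at 3:20 PM UTC (Dec 4).
+3 hours and 31 minutes → arrive 6:51 PM UTC on Dec 4.
Flight 2 in UTC: 7:54 AM − 5:30 = 2:24 AM on Dec 5.
+15 hours and 17 minutes → arrive 5:41 PM UTC on Dec 5.
Flight 1 lands earlier by 22 hours 50 minutes.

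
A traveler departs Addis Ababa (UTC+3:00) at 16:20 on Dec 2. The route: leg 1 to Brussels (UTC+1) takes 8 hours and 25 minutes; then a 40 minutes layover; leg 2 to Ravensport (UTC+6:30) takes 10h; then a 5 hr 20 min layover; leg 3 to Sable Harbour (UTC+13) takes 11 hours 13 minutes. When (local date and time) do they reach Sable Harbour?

Convert departure to UTC: 16:20 − 3:00 = 13:20 UTC on Dec 2.
Add 8 hours and 25 minutes leg 1 → 21:45 UTC.
Add 40 minutes layover in Brussels → 22:25 UTC.
Add 10 hours leg 2 → 08:25 UTC (Dec 3).
Add 5 hours and 20 minutes layover in Ravensport → 13:45 UTC.
Add 11 hours 13 minutes leg 3 → 00:58 UTC (Dec 4).
Sable Harbour is UTC+13:00, so local arrival = 00:58 + 13:00 = 13:58 on Dec 4.

13:58 on December 4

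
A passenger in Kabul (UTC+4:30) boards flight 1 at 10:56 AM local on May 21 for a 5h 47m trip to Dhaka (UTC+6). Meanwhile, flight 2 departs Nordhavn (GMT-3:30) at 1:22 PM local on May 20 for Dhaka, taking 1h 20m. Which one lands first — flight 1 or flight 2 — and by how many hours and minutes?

Flight 1 in UTC: 10:56 AM − 4:30 = 6:26 AM on May 21.
+5 hours 47 minutes → arrive 12:13 PM UTC on May 21.
Flight 2 in UTC: 1:22 PM + 3:30 = 4:52 PM on May 20.
+1 hour and 20 minutes → arrive 6:12 PM UTC on May 20.
Flight 2 lands earlier by 18 hours 1 minute.

the second, by 18 hours 1 minute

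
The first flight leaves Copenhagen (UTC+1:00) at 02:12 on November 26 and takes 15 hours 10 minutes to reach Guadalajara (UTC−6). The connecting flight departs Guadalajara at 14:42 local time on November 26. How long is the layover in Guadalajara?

4 hours 20 minutes

Convert departure to UTC: 02:12 − 1:00 = 01:12 UTC on Nov 26.
Add 15 hours and 10 minutes flight time → 16:22 UTC.
Guadalajara is UTC−6:00, so local arrival = 16:22 − 6:00 = 10:22 on Nov 26.
Layover = 14:42 − 10:22 = 4 hours 20 minutes.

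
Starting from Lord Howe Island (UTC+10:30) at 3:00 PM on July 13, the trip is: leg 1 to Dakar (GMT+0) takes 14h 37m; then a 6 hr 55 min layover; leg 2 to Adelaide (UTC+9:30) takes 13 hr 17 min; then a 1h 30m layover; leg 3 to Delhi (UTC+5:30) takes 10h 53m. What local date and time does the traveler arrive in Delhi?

9:12 AM on Jul 15

Convert departure to UTC: 3:00 PM − 10:30 = 4:30 AM UTC on Jul 13.
Add 14 hours 37 minutes leg 1 → 7:07 PM UTC.
Add 6 hours and 55 minutes layover in Dakar → 2:02 AM UTC (Jul 14).
Add 13 hours and 17 minutes leg 2 → 3:19 PM UTC.
Add 1 hour and 30 minutes layover in Adelaide → 4:49 PM UTC.
Add 10 hours 53 minutes leg 3 → 3:42 AM UTC (Jul 15).
Delhi is UTC+5:30, so local arrival = 3:42 AM + 5:30 = 9:12 AM on Jul 15.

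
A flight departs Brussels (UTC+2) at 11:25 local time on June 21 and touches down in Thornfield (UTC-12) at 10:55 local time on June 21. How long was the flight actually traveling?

13 hours 30 minutes

Departure in UTC: 11:25 − 2:00 = 09:25 on Jun 21.
Arrival in UTC: 10:55 + 12:00 = 22:55 on Jun 21.
Elapsed = 22:55 − 09:25 = 13 hours 30 minutes.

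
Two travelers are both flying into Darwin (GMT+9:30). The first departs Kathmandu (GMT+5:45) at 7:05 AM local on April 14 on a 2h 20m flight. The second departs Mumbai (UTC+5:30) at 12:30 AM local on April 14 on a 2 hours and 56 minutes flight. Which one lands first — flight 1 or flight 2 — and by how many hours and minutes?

Flight 1 in UTC: 7:05 AM − 5:45 = 1:20 AM on Apr 14.
+2 hours and 20 minutes → arrive 3:40 AM UTC on Apr 14.
Flight 2 in UTC: 12:30 AM − 5:30 = 7:00 PM on Apr 13.
+2 hours and 56 minutes → arrive 9:56 PM UTC on Apr 13.
Flight 2 lands earlier by 5 hours 44 minutes.

the second, by 5 hours 44 minutes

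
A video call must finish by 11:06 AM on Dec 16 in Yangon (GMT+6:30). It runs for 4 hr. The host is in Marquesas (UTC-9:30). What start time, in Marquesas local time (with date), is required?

Target end time in UTC: 11:06 AM − 6:30 = 4:36 AM on Dec 16.
Subtract 4 hours → start 12:36 AM UTC on Dec 16.
Marquesas is UTC−9:30: 12:36 AM − 9:30 = 3:06 PM on Dec 15.

3:06 PM on Dec 15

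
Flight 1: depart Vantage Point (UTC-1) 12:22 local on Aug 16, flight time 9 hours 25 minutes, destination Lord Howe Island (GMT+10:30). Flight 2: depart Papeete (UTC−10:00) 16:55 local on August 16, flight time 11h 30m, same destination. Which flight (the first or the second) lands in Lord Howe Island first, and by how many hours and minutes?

Flight 1 in UTC: 12:22 + 1:00 = 13:22 on Aug 16.
+9 hours 25 minutes → arrive 22:47 UTC on Aug 16.
Flight 2 in UTC: 16:55 + 10:00 = 02:55 on Aug 17.
+11 hours and 30 minutes → arrive 14:25 UTC on Aug 17.
Flight 1 lands earlier by 15 hours 38 minutes.

the first, by 15 hours 38 minutes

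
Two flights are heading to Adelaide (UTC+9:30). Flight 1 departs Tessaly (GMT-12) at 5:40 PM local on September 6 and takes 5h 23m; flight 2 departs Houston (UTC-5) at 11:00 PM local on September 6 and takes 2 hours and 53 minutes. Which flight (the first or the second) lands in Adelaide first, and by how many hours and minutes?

the second, by 4 hours 10 minutes

Flight 1 in UTC: 5:40 PM + 12:00 = 5:40 AM on Sep 7.
+5 hours and 23 minutes → arrive 11:03 AM UTC on Sep 7.
Flight 2 in UTC: 11:00 PM + 5:00 = 4:00 AM on Sep 7.
+2 hours and 53 minutes → arrive 6:53 AM UTC on Sep 7.
Flight 2 lands earlier by 4 hours 10 minutes.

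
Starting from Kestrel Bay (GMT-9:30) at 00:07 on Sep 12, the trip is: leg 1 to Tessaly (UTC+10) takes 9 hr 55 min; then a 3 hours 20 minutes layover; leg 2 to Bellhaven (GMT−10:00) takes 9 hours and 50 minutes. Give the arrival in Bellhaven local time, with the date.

22:42 on Sep 12

Convert departure to UTC: 00:07 + 9:30 = 09:37 UTC on Sep 12.
Add 9 hours and 55 minutes leg 1 → 19:32 UTC.
Add 3 hours and 20 minutes layover in Tessaly → 22:52 UTC.
Add 9 hours and 50 minutes leg 2 → 08:42 UTC (Sep 13).
Bellhaven is UTC−10:00, so local arrival = 08:42 − 10:00 = 22:42 on Sep 12.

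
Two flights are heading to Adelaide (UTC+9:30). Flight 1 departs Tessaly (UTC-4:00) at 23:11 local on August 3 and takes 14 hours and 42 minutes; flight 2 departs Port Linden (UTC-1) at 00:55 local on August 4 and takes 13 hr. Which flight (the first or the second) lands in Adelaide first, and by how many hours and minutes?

the second, by 2 hours 58 minutes

Flight 1 in UTC: 23:11 + 4:00 = 03:11 on Aug 4.
+14 hours and 42 minutes → arrive 17:53 UTC on Aug 4.
Flight 2 in UTC: 00:55 + 1:00 = 01:55 on Aug 4.
+13 hours → arrive 14:55 UTC on Aug 4.
Flight 2 lands earlier by 2 hours 58 minutes.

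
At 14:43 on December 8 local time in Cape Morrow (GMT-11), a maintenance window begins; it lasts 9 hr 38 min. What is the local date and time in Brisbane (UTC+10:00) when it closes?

Brisbane is 21:00 ahead of Cape Morrow.
After 9 hours and 38 minutes it is 00:21 (Dec 9) in Cape Morrow.
Shift by the zone difference: 00:21 + 21:00 = 21:21 on Dec 9 in Brisbane.

21:21 on December 9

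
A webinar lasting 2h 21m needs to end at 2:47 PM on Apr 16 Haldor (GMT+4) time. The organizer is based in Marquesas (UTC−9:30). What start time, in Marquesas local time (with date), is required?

Target end time in UTC: 2:47 PM − 4:00 = 10:47 AM on Apr 16.
Subtract 2 hours 21 minutes → start 8:26 AM UTC on Apr 16.
Marquesas is UTC−9:30: 8:26 AM − 9:30 = 10:56 PM on Apr 15.

10:56 PM on April 15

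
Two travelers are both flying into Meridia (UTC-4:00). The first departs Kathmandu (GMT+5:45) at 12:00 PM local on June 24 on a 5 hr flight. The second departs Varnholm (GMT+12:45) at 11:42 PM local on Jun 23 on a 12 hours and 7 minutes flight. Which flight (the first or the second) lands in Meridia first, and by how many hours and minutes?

Flight 1 in UTC: 12:00 PM − 5:45 = 6:15 AM on Jun 24.
+5 hours → arrive 11:15 AM UTC on Jun 24.
Flight 2 in UTC: 11:42 PM − 12:45 = 10:57 AM on Jun 23.
+12 hours 7 minutes → arrive 11:04 PM UTC on Jun 23.
Flight 2 lands earlier by 12 hours 11 minutes.

the second, by 12 hours 11 minutes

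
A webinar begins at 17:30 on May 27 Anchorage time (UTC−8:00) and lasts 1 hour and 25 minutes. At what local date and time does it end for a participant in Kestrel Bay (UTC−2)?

00:55 on May 28

Convert start to UTC: 17:30 + 8:00 = 01:30 UTC on May 28.
Add 1 hour and 25 minutes duration → 02:55 UTC.
Kestrel Bay is UTC−2:00, so local end time = 02:55 − 2:00 = 00:55 on May 28.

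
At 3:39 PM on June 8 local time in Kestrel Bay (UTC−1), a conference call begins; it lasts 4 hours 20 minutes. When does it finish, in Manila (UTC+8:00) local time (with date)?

4:59 AM on Jun 9

Convert start to UTC: 3:39 PM + 1:00 = 4:39 PM UTC on Jun 8.
Add 4 hours 20 minutes duration → 8:59 PM UTC.
Manila is UTC+8:00, so local end time = 8:59 PM + 8:00 = 4:59 AM on Jun 9.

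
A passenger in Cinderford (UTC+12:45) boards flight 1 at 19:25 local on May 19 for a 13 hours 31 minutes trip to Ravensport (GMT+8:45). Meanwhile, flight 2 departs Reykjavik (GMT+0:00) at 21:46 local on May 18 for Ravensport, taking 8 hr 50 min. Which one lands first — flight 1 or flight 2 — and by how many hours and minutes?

Flight 1 in UTC: 19:25 − 12:45 = 06:40 on May 19.
+13 hours 31 minutes → arrive 20:11 UTC on May 19.
Flight 2 departs at 21:46 UTC (May 18).
+8 hours and 50 minutes → arrive 06:36 UTC on May 19.
Flight 2 lands earlier by 13 hours 35 minutes.

the second, by 13 hours 35 minutes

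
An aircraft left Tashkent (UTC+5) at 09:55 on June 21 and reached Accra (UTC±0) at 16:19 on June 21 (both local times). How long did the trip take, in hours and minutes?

11 hours 24 minutes

Departure in UTC: 09:55 − 5:00 = 04:55 on Jun 21.
Arrival is already UTC: 16:19 on Jun 21.
Elapsed = 16:19 − 04:55 = 11 hours 24 minutes.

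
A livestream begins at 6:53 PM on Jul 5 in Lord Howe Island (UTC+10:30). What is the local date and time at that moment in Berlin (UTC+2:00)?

10:23 AM on July 5

In UTC: 6:53 PM − 10:30 = 8:23 AM on Jul 5.
Berlin is UTC+2:00: 8:23 AM + 2:00 = 10:23 AM on Jul 5.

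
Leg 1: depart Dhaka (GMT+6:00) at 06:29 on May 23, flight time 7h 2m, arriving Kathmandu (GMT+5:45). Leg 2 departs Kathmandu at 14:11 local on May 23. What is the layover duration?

55 minutes

Convert departure to UTC: 06:29 − 6:00 = 00:29 UTC on May 23.
Add 7 hours and 2 minutes flight time → 07:31 UTC.
Kathmandu is UTC+5:45, so local arrival = 07:31 + 5:45 = 13:16 on May 23.
Layover = 14:11 − 13:16 = 55 minutes.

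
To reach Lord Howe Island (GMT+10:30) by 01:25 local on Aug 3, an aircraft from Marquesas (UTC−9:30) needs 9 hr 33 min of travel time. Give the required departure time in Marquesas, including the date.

19:52 on Aug 1

Target arrival in UTC: 01:25 − 10:30 = 14:55 on Aug 2.
Subtract 9 hours 33 minutes → departure 05:22 UTC on Aug 2.
Marquesas is UTC−9:30: 05:22 − 9:30 = 19:52 on Aug 1.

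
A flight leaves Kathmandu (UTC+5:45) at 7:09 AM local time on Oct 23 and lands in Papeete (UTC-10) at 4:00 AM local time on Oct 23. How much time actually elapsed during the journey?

Departure in UTC: 7:09 AM − 5:45 = 1:24 AM on Oct 23.
Arrival in UTC: 4:00 AM + 10:00 = 2:00 PM on Oct 23.
Elapsed = 2:00 PM − 1:24 AM = 12 hours 36 minutes.

12 hours 36 minutes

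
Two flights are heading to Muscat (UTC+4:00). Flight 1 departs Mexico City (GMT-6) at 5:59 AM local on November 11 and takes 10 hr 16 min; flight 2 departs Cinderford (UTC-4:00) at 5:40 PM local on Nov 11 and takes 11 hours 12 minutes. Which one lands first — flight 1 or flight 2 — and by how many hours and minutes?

the first, by 10 hours 37 minutes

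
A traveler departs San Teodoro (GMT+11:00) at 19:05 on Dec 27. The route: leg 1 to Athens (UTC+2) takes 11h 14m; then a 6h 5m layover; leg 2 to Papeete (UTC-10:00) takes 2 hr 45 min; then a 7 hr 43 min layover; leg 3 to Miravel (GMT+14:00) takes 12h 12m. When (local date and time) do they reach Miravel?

Convert departure to UTC: 19:05 − 11:00 = 08:05 UTC on Dec 27.
Add 11 hours and 14 minutes leg 1 → 19:19 UTC.
Add 6 hours and 5 minutes layover in Athens → 01:24 UTC (Dec 28).
Add 2 hours 45 minutes leg 2 → 04:09 UTC.
Add 7 hours and 43 minutes layover in Papeete → 11:52 UTC.
Add 12 hours and 12 minutes leg 3 → 00:04 UTC (Dec 29).
Miravel is UTC+14:00, so local arrival = 00:04 + 14:00 = 14:04 on Dec 29.

14:04 on December 29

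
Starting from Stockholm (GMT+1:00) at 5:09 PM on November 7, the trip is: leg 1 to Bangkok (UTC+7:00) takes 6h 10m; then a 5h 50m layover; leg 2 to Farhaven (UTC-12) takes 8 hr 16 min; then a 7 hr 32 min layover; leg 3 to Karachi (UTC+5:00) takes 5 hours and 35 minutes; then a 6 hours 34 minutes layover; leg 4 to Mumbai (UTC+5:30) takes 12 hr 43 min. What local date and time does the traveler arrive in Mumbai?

Convert departure to UTC: 5:09 PM − 1:00 = 4:09 PM UTC on Nov 7.
Add 6 hours and 10 minutes leg 1 → 10:19 PM UTC.
Add 5 hours 50 minutes layover in Bangkok → 4:09 AM UTC (Nov 8).
Add 8 hours and 16 minutes leg 2 → 12:25 PM UTC.
Add 7 hours and 32 minutes layover in Farhaven → 7:57 PM UTC.
Add 5 hours and 35 minutes leg 3 → 1:32 AM UTC (Nov 9).
Add 6 hours and 34 minutes layover in Karachi → 8:06 AM UTC.
Add 12 hours 43 minutes leg 4 → 8:49 PM UTC.
Mumbai is UTC+5:30, so local arrival = 8:49 PM + 5:30 = 2:19 AM on Nov 10.

2:19 AM on Nov 10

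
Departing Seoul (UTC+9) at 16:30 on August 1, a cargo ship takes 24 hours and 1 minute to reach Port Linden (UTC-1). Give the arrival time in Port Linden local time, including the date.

06:31 on August 2

Convert departure to UTC: 16:30 − 9:00 = 07:30 UTC on Aug 1.
Add 24 hours and 1 minute travel time → 07:31 UTC (Aug 2).
Port Linden is UTC−1:00, so local arrival = 07:31 − 1:00 = 06:31 on Aug 2.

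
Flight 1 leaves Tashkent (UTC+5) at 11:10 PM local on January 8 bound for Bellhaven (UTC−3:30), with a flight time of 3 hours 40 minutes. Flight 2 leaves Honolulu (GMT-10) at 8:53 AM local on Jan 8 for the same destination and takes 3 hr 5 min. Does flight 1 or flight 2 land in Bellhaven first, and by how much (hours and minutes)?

Flight 1 in UTC: 11:10 PM − 5:00 = 6:10 PM on Jan 8.
+3 hours and 40 minutes → arrive 9:50 PM UTC on Jan 8.
Flight 2 in UTC: 8:53 AM + 10:00 = 6:53 PM on Jan 8.
+3 hours and 5 minutes → arrive 9:58 PM UTC on Jan 8.
Flight 1 lands earlier by 8 minutes.

the first, by 8 minutes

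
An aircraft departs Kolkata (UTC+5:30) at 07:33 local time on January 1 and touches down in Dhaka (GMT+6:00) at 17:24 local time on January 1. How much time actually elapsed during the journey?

Departure in UTC: 07:33 − 5:30 = 02:03 on Jan 1.
Arrival in UTC: 17:24 − 6:00 = 11:24 on Jan 1.
Elapsed = 11:24 − 02:03 = 9 hours 21 minutes.

9 hours 21 minutes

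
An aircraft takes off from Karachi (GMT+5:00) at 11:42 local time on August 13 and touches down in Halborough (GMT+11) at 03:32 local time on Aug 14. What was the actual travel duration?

9 hours 50 minutes

Halborough is 6:00 ahead of Karachi.
Clock-face elapsed time (ignoring zones) is 15 hours 50 minutes.
Actual elapsed = 15 hours 50 minutes − 6:00 = 9 hours 50 minutes.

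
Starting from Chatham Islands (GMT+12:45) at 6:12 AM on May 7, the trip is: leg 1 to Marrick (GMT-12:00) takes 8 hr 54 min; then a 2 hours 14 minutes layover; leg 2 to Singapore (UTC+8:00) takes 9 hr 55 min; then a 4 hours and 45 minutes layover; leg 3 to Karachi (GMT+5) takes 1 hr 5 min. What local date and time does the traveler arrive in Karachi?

1:20 AM on May 8

Convert departure to UTC: 6:12 AM − 12:45 = 5:27 PM UTC on May 6.
Add 8 hours and 54 minutes leg 1 → 2:21 AM UTC (May 7).
Add 2 hours 14 minutes layover in Marrick → 4:35 AM UTC.
Add 9 hours 55 minutes leg 2 → 2:30 PM UTC.
Add 4 hours and 45 minutes layover in Singapore → 7:15 PM UTC.
Add 1 hour 5 minutes leg 3 → 8:20 PM UTC.
Karachi is UTC+5:00, so local arrival = 8:20 PM + 5:00 = 1:20 AM on May 8.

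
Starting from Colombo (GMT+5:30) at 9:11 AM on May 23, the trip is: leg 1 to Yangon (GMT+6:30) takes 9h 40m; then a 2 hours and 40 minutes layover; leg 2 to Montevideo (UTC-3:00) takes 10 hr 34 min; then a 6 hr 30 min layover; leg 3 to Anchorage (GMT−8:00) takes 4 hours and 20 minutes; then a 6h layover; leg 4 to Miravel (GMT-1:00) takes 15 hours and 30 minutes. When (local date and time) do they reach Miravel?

9:55 AM on May 25

Convert departure to UTC: 9:11 AM − 5:30 = 3:41 AM UTC on May 23.
Add 9 hours 40 minutes leg 1 → 1:21 PM UTC.
Add 2 hours 40 minutes layover in Yangon → 4:01 PM UTC.
Add 10 hours and 34 minutes leg 2 → 2:35 AM UTC (May 24).
Add 6 hours 30 minutes layover in Montevideo → 9:05 AM UTC.
Add 4 hours and 20 minutes leg 3 → 1:25 PM UTC.
Add 6 hours layover in Anchorage → 7:25 PM UTC.
Add 15 hours 30 minutes leg 4 → 10:55 AM UTC (May 25).
Miravel is UTC−1:00, so local arrival = 10:55 AM − 1:00 = 9:55 AM on May 25.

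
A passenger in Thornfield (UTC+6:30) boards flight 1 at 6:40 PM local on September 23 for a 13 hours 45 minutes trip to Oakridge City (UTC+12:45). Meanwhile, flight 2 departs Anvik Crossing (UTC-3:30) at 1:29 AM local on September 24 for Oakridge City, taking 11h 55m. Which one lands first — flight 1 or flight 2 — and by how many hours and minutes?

the first, by 14 hours 59 minutes

Flight 1 in UTC: 6:40 PM − 6:30 = 12:10 PM on Sep 23.
+13 hours and 45 minutes → arrive 1:55 AM UTC on Sep 24.
Flight 2 in UTC: 1:29 AM + 3:30 = 4:59 AM on Sep 24.
+11 hours 55 minutes → arrive 4:54 PM UTC on Sep 24.
Flight 1 lands earlier by 14 hours 59 minutes.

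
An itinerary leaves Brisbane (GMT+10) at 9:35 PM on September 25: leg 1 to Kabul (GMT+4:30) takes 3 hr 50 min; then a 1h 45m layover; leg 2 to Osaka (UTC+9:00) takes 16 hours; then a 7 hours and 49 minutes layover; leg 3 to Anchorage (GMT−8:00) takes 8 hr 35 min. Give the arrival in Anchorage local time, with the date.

5:34 PM on September 26

Convert departure to UTC: 9:35 PM − 10:00 = 11:35 AM UTC on Sep 25.
Add 3 hours and 50 minutes leg 1 → 3:25 PM UTC.
Add 1 hour and 45 minutes layover in Kabul → 5:10 PM UTC.
Add 16 hours leg 2 → 9:10 AM UTC (Sep 26).
Add 7 hours and 49 minutes layover in Osaka → 4:59 PM UTC.
Add 8 hours 35 minutes leg 3 → 1:34 AM UTC (Sep 27).
Anchorage is UTC−8:00, so local arrival = 1:34 AM − 8:00 = 5:34 PM on Sep 26.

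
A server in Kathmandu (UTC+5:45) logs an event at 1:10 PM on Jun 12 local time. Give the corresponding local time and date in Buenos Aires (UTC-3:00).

4:25 AM on Jun 12

In UTC: 1:10 PM − 5:45 = 7:25 AM on Jun 12.
Buenos Aires is UTC−3:00: 7:25 AM − 3:00 = 4:25 AM on Jun 12.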